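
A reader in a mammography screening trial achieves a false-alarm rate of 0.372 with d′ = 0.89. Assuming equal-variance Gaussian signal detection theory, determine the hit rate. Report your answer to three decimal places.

hit rate = 0.713

z(false-alarm rate) = z(0.372) = -0.3266
z(H) = z(FA) + d' = -0.3266 + 0.89 = 0.5634
hit rate = Φ(0.5634) = 0.7134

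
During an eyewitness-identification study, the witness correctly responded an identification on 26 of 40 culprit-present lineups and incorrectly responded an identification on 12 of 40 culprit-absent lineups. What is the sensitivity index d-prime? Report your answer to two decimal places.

d-prime = 0.91

H = 26/40 = 0.6500
FA = 12/40 = 0.3000
Φ⁻¹(0.6500) = 0.385, Φ⁻¹(0.3000) = -0.524
d' = z(H) − z(FA) = 0.385 − (-0.524) = 0.909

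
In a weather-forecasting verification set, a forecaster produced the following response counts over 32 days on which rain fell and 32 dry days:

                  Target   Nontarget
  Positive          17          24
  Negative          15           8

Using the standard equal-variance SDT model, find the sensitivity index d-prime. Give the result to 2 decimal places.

H = 17/32 = 0.5312
FA = 24/32 = 0.7500
z(0.5312) = 0.078, z(0.7500) = 0.674
d' = z(H) − z(FA) = 0.078 − 0.674 = -0.596

d-prime = -0.60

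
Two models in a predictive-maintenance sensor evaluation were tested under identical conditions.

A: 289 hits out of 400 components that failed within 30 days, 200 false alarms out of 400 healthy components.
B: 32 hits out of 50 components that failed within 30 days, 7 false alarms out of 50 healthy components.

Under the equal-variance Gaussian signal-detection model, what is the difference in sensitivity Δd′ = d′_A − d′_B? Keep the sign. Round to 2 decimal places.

A: z(0.7225) = 0.590, z(0.5000) = 0.000, d' = 0.590
B: z(0.6400) = 0.358, z(0.1400) = -1.080, d' = 1.438
Δd' = d'_A − d'_B = 0.590 − 1.438 = -0.848
B has the higher sensitivity.

Δd′ = -0.85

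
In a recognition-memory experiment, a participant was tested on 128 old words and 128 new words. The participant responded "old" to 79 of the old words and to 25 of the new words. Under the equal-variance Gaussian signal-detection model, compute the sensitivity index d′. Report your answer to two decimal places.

d′ = 1.16

H = 79/128 = 0.6172
FA = 25/128 = 0.1953
z(H) = z(0.6172) = 0.2981
z(FA) = z(0.1953) = -0.8585
d' = z(H) − z(FA) = 0.2981 − (-0.8585) = 1.1566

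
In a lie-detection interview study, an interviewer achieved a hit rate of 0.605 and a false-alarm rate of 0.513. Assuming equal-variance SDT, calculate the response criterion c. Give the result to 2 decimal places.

Φ⁻¹(H) = Φ⁻¹(0.605) = 0.2663
Φ⁻¹(FA) = Φ⁻¹(0.513) = 0.0326
c = −½·[z(H) + z(FA)] = −0.5 × (0.2663 + 0.0326) = -0.14945

c = -0.15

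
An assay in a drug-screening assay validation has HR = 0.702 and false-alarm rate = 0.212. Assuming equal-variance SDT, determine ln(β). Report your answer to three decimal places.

ln β = 0.179

z(H) = z(0.702) = 0.5302
z(FA) = z(0.212) = -0.7995
ln β = −½·[z(H)² − z(FA)²] = −0.5 × (0.2811 − 0.6392) = 0.17905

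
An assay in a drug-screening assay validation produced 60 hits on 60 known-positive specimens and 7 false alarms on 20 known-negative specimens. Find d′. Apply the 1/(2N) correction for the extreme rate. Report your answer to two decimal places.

d′ = 2.78

The hit rate is 60/60 = 1, so apply the 1/(2N) correction: H → 1 − 1/(2·60) = 0.99167.
z(H) = z(0.99167) = 2.394
z(FA) = z(0.35000) = -0.385
d' = 2.394 − (-0.385) = 2.779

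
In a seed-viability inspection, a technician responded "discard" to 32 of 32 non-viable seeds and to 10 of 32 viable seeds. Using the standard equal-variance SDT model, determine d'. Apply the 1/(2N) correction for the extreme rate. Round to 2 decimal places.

The hit rate is 32/32 = 1, so apply the 1/(2N) correction: H → 1 − 1/(2·32) = 0.98438.
z(H) = z(0.98438) = 2.154
z(FA) = z(0.31250) = -0.489
d' = 2.154 − (-0.489) = 2.643

d' = 2.64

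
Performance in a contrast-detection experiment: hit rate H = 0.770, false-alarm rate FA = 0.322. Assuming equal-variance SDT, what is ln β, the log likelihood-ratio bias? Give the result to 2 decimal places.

ln β = -0.17

z(0.770) = 0.739, z(0.322) = -0.462
ln β = −½·[z(H)² − z(FA)²] = −0.5 × (0.546 − 0.213) = -0.1665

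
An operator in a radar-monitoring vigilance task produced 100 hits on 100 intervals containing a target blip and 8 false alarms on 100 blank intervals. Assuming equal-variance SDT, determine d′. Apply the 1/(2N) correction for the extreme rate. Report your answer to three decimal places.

d′ = 3.981

The hit rate is 100/100 = 1, so apply the 1/(2N) correction: H → 1 − 1/(2·100) = 0.99500.
z(H) = z(0.99500) = 2.5758
z(FA) = z(0.08000) = -1.4051
d' = 2.5758 − (-1.4051) = 3.9809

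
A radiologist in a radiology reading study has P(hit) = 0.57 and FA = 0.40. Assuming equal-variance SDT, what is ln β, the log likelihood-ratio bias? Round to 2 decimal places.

Φ⁻¹(H) = Φ⁻¹(0.57) = 0.176
Φ⁻¹(FA) = Φ⁻¹(0.40) = -0.253
ln β = −½·[z(H)² − z(FA)²] = −0.5 × (0.031 − 0.064) = 0.0165

ln β = 0.02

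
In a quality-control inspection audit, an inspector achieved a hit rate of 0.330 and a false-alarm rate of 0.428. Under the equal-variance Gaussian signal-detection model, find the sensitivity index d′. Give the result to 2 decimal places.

z(H) = z(0.330) = -0.4399
z(FA) = z(0.428) = -0.1815
d' = z(H) − z(FA) = -0.4399 − (-0.1815) = -0.2584

d′ = -0.26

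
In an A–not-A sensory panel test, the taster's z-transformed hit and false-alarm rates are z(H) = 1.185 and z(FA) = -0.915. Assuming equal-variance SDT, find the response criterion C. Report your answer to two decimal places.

c = −½·[z(H) + z(FA)] = −½·(1.185 + (-0.915)) = -0.135
c < 0: the taster has a liberal response bias.

C = -0.14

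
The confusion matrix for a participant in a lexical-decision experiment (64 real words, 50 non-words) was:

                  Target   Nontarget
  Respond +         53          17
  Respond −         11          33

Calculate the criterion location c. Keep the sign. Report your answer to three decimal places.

H = 53/64 = 0.8281
FA = 17/50 = 0.3400
z(0.8281) = 0.9467, z(0.3400) = -0.4125
c = −½·[z(H) + z(FA)] = −0.5 × (0.9467 + (-0.4125)) = -0.2671
c < 0: the participant has a liberal response bias.

c = -0.267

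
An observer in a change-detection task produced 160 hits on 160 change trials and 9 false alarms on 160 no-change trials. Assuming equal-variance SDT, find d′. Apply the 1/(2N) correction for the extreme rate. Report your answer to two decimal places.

The hit rate is 160/160 = 1, so apply the 1/(2N) correction: H → 1 − 1/(2·160) = 0.99687.
z(H) = z(0.99687) = 2.734
z(FA) = z(0.05625) = -1.587
d' = 2.734 − (-1.587) = 4.321

d′ = 4.32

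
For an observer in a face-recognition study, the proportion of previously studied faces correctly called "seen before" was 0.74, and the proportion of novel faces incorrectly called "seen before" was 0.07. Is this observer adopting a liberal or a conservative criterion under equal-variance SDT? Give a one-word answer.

z(H) = 0.643, z(FA) = -1.476
c = −½·(z(H) + z(FA)) = 0.4165
c > 0 → conservative criterion (biased toward responding “no”).

conservative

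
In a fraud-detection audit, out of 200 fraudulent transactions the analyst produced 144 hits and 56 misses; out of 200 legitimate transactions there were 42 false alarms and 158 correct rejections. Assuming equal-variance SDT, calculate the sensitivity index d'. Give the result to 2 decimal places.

d' = 1.39

H = 144/200 = 0.7200
FA = 42/200 = 0.2100
z(H) = 0.5828
z(FA) = -0.8064
d' = z(H) − z(FA) = 0.5828 − (-0.8064) = 1.3892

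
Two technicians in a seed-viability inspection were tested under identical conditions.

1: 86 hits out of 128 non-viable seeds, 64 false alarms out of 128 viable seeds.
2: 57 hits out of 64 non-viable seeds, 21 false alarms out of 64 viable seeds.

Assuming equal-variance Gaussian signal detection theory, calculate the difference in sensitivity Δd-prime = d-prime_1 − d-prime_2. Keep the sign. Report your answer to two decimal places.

Δd-prime = -1.23

1: z(0.6719) = 0.445, z(0.5000) = 0.000, d' = 0.445
2: z(0.8906) = 1.230, z(0.3281) = -0.445, d' = 1.675
Δd' = d'_1 − d'_2 = 0.445 − 1.675 = -1.230
2 has the higher sensitivity.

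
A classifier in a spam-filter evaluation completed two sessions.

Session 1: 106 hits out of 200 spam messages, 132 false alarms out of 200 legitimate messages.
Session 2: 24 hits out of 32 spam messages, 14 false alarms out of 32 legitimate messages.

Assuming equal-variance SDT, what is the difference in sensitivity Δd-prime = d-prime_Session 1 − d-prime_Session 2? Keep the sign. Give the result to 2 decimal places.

Session 1: z(0.5300) = 0.075, z(0.6600) = 0.412, d' = -0.337
Session 2: z(0.7500) = 0.674, z(0.4375) = -0.157, d' = 0.831
Δd' = d'_Session 1 − d'_Session 2 = -0.337 − 0.831 = -1.168
Session 2 has the higher sensitivity.

Δd-prime = -1.17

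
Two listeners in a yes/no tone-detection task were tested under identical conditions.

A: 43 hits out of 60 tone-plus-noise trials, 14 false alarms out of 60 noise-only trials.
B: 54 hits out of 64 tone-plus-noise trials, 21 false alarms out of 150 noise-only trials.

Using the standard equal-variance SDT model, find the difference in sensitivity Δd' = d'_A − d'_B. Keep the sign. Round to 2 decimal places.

Δd' = -0.79

A: z(0.7167) = 0.573, z(0.2333) = -0.728, d' = 1.301
B: z(0.8438) = 1.010, z(0.1400) = -1.080, d' = 2.090
Δd' = d'_A − d'_B = 1.301 − 2.090 = -0.789
B has the higher sensitivity.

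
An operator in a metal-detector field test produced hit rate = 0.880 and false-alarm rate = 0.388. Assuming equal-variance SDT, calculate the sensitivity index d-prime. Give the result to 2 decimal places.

d-prime = 1.46

z(H) = 1.1750
z(FA) = -0.2845
d' = z(H) − z(FA) = 1.1750 − (-0.2845) = 1.4595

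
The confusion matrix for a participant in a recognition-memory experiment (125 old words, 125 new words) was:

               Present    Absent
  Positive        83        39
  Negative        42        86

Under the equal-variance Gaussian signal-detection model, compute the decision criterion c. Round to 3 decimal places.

c = 0.033

H = 83/125 = 0.6640
FA = 39/125 = 0.3120
z(H) = 0.4234
z(FA) = -0.4902
c = −½·[z(H) + z(FA)] = −0.5 × (0.4234 + (-0.4902)) = 0.0334
c > 0: the participant has a conservative response bias.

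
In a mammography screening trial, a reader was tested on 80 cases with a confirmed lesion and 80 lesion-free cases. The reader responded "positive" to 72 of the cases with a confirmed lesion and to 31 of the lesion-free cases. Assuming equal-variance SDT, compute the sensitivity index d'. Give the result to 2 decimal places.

d' = 1.57

H = 72/80 = 0.9000
FA = 31/80 = 0.3875
z(H) = z(0.9000) = 1.282
z(FA) = z(0.3875) = -0.286
d' = z(H) − z(FA) = 1.282 − (-0.286) = 1.568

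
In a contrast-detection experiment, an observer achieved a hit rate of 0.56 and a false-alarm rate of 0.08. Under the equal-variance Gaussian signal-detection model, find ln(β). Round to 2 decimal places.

ln β = 0.98

z(H) = z(0.56) = 0.151
z(FA) = z(0.08) = -1.405
ln β = −½·[z(H)² − z(FA)²] = −0.5 × (0.023 − 1.974) = 0.9755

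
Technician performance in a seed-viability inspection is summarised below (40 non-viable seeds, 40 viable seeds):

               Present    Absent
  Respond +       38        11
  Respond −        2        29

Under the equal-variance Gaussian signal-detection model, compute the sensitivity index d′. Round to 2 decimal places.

d′ = 2.24

H = 38/40 = 0.9500
FA = 11/40 = 0.2750
z(H) = 1.645
z(FA) = -0.598
d' = z(H) − z(FA) = 1.645 − (-0.598) = 2.243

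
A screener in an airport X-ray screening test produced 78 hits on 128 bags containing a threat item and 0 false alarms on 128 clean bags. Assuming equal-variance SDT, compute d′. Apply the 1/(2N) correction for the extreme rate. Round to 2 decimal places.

d′ = 2.94

The false-alarm rate is 0/128 = 0, so apply the 1/(2N) correction: FA → 1/(2·128) = 0.00391.
z(H) = z(0.60938) = 0.278
z(FA) = z(0.00391) = -2.660
d' = 0.278 − (-2.660) = 2.938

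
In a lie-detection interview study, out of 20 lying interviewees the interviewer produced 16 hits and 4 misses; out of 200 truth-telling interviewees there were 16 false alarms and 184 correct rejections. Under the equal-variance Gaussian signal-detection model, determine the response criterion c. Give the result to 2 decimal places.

H = 16/20 = 0.8000
FA = 16/200 = 0.0800
Φ⁻¹(0.8000) = 0.8416, Φ⁻¹(0.0800) = -1.4051
c = −½·[z(H) + z(FA)] = −0.5 × (0.8416 + (-1.4051)) = 0.28175

c = 0.28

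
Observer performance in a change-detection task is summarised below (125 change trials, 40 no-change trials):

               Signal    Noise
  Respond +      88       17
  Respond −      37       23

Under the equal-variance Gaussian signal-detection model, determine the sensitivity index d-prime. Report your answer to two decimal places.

d-prime = 0.73

H = 88/125 = 0.7040
FA = 17/40 = 0.4250
Φ⁻¹(H) = 0.536
Φ⁻¹(FA) = -0.189
d' = z(H) − z(FA) = 0.536 − (-0.189) = 0.725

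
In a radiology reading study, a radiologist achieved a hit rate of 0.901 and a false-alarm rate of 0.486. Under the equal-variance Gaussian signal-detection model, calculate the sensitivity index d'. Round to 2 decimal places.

Φ⁻¹(0.901) = 1.2873, Φ⁻¹(0.486) = -0.0351
d' = z(H) − z(FA) = 1.2873 − (-0.0351) = 1.3224

d' = 1.32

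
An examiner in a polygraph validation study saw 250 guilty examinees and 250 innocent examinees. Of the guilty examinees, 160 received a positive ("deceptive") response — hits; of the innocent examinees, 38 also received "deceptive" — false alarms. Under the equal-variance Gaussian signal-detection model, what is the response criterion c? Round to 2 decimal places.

c = 0.33

H = 160/250 = 0.6400
FA = 38/250 = 0.1520
z(0.6400) = 0.3585, z(0.1520) = -1.0279
c = −½·[z(H) + z(FA)] = −0.5 × (0.3585 + (-1.0279)) = 0.3347
c > 0: the examiner has a conservative response bias.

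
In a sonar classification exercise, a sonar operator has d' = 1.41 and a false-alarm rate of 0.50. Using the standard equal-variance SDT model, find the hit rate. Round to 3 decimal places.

hit rate = 0.921

z(false-alarm rate) = z(0.50) = 0.0000
z(H) = z(FA) + d' = 0.0000 + 1.41 = 1.4100
hit rate = Φ(1.4100) = 0.9207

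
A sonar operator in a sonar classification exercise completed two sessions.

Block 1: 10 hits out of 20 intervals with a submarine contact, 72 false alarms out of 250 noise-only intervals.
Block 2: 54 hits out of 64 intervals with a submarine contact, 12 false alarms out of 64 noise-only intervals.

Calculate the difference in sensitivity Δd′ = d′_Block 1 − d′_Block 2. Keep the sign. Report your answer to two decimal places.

Δd′ = -1.34

Block 1: z(0.5000) = 0.000, z(0.2880) = -0.559, d' = 0.559
Block 2: z(0.8438) = 1.010, z(0.1875) = -0.887, d' = 1.897
Δd' = d'_Block 1 − d'_Block 2 = 0.559 − 1.897 = -1.338
Block 2 has the higher sensitivity.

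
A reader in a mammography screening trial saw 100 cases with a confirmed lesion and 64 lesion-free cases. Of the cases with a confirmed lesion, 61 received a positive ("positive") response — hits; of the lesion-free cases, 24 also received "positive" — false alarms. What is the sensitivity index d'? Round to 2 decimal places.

H = 61/100 = 0.6100
FA = 24/64 = 0.3750
Φ⁻¹(H) = 0.279
Φ⁻¹(FA) = -0.319
d' = z(H) − z(FA) = 0.279 − (-0.319) = 0.598

d' = 0.60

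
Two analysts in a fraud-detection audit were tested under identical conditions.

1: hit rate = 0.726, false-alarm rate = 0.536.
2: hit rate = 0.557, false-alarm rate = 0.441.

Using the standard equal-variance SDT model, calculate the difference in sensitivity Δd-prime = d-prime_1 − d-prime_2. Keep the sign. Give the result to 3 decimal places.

1: z(0.726) = 0.6008, z(0.536) = 0.0904, d' = 0.5104
2: z(0.557) = 0.1434, z(0.441) = -0.1484, d' = 0.2918
Δd' = d'_1 − d'_2 = 0.5104 − 0.2918 = 0.2186
1 has the higher sensitivity.

Δd-prime = 0.219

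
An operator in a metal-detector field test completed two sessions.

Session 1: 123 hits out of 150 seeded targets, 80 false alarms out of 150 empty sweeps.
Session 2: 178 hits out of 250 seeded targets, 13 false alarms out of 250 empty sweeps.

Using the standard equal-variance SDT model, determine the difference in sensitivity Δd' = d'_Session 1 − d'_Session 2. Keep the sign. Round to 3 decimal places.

Session 1: z(0.8200) = 0.9154, z(0.5333) = 0.0836, d' = 0.8318
Session 2: z(0.7120) = 0.5592, z(0.0520) = -1.6258, d' = 2.1850
Δd' = d'_Session 1 − d'_Session 2 = 0.8318 − 2.1850 = -1.3532
Session 2 has the higher sensitivity.

Δd' = -1.353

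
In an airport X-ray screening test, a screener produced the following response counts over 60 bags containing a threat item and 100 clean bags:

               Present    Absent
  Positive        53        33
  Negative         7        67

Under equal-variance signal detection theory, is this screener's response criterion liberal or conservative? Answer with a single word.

liberal

z(H) = 1.192, z(FA) = -0.440
c = −½·(z(H) + z(FA)) = -0.376
c < 0 → liberal criterion (biased toward responding “yes”).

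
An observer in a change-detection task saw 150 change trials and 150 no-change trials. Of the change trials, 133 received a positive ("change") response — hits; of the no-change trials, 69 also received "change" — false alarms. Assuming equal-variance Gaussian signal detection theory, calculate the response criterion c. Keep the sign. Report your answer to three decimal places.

H = 133/150 = 0.8867
FA = 69/150 = 0.4600
z(H) = z(0.8867) = 1.2092
z(FA) = z(0.4600) = -0.1004
c = −½·[z(H) + z(FA)] = −0.5 × (1.2092 + (-0.1004)) = -0.5544
c < 0: the observer has a liberal response bias.

c = -0.554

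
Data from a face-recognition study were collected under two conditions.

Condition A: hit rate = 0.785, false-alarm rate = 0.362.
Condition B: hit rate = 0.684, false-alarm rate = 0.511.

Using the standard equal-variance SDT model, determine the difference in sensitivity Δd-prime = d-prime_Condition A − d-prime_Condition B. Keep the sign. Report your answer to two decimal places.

Δd-prime = 0.69

Condition A: z(0.785) = 0.789, z(0.362) = -0.353, d' = 1.142
Condition B: z(0.684) = 0.479, z(0.511) = 0.028, d' = 0.451
Δd' = d'_Condition A − d'_Condition B = 1.142 − 0.451 = 0.691
Condition A has the higher sensitivity.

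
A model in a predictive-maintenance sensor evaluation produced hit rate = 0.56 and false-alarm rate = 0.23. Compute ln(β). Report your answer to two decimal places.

z(0.56) = 0.151, z(0.23) = -0.739
ln β = −½·[z(H)² − z(FA)²] = −0.5 × (0.023 − 0.546) = 0.2615

ln β = 0.26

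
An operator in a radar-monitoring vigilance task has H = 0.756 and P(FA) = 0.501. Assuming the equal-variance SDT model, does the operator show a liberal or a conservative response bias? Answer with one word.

z(H) = 0.693, z(FA) = 0.003
c = −½·(z(H) + z(FA)) = -0.348
c < 0 → liberal criterion (biased toward responding “yes”).

liberal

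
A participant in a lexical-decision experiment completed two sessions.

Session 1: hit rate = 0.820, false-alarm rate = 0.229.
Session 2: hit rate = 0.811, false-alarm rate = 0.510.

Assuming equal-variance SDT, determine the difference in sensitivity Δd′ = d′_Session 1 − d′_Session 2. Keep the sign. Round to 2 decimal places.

Session 1: z(0.820) = 0.915, z(0.229) = -0.742, d' = 1.657
Session 2: z(0.811) = 0.882, z(0.510) = 0.025, d' = 0.857
Δd' = d'_Session 1 − d'_Session 2 = 1.657 − 0.857 = 0.800
Session 1 has the higher sensitivity.

Δd′ = 0.80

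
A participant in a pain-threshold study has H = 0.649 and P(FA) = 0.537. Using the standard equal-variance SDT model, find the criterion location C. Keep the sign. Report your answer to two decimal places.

z(0.649) = 0.3826, z(0.537) = 0.0929
c = −½·[z(H) + z(FA)] = −0.5 × (0.3826 + 0.0929) = -0.23775
c < 0: the participant has a liberal response bias.

C = -0.24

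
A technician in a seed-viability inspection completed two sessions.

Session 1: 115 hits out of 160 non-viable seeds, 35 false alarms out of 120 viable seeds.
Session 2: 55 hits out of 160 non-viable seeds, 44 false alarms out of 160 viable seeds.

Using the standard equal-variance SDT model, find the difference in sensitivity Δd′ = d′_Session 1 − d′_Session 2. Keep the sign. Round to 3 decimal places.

Δd′ = 0.932

Session 1: z(0.7188) = 0.5793, z(0.2917) = -0.5484, d' = 1.1277
Session 2: z(0.3438) = -0.4021, z(0.2750) = -0.5978, d' = 0.1957
Δd' = d'_Session 1 − d'_Session 2 = 1.1277 − 0.1957 = 0.9320
Session 1 has the higher sensitivity.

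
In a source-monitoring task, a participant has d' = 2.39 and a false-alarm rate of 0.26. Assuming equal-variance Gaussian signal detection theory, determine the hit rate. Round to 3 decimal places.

hit rate = 0.960

z(false-alarm rate) = z(0.26) = -0.6433
z(H) = z(FA) + d' = -0.6433 + 2.39 = 1.7467
hit rate = Φ(1.7467) = 0.9597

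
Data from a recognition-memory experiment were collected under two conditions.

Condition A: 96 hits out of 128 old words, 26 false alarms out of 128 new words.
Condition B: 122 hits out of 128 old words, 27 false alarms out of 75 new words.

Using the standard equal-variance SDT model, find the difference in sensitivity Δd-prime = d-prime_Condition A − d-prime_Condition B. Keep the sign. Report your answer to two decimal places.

Condition A: z(0.7500) = 0.674, z(0.2031) = -0.831, d' = 1.505
Condition B: z(0.9531) = 1.676, z(0.3600) = -0.358, d' = 2.034
Δd' = d'_Condition A − d'_Condition B = 1.505 − 2.034 = -0.529
Condition B has the higher sensitivity.

Δd-prime = -0.53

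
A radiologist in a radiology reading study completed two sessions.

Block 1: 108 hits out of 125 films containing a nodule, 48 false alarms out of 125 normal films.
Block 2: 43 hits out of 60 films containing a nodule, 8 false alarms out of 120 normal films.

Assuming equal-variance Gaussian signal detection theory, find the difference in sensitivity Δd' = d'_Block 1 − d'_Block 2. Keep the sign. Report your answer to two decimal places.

Block 1: z(0.8640) = 1.098, z(0.3840) = -0.295, d' = 1.393
Block 2: z(0.7167) = 0.573, z(0.0667) = -1.501, d' = 2.074
Δd' = d'_Block 1 − d'_Block 2 = 1.393 − 2.074 = -0.681
Block 2 has the higher sensitivity.

Δd' = -0.68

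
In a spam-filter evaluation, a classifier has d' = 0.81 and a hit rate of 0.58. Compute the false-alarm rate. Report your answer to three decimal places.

false-alarm rate = 0.272

z(hit rate) = z(0.58) = 0.2019
z(FA) = z(H) − d' = 0.2019 − 0.81 = -0.6081
false-alarm rate = Φ(-0.6081) = 0.2716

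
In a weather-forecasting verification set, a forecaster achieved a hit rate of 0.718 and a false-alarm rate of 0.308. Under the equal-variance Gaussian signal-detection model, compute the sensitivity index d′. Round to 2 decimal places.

z(H) = 0.577
z(FA) = -0.502
d' = z(H) − z(FA) = 0.577 − (-0.502) = 1.079

d′ = 1.08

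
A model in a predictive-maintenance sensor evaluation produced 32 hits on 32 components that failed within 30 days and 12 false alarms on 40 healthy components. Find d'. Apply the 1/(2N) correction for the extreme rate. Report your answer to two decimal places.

d' = 2.68

The hit rate is 32/32 = 1, so apply the 1/(2N) correction: H → 1 − 1/(2·32) = 0.98438.
z(H) = z(0.98438) = 2.154
z(FA) = z(0.30000) = -0.524
d' = 2.154 − (-0.524) = 2.678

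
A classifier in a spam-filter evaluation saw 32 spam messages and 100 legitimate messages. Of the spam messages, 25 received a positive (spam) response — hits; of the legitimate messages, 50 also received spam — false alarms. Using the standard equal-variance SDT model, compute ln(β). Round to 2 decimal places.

H = 25/32 = 0.7812
FA = 50/100 = 0.5000
z(0.7812) = 0.776, z(0.5000) = 0.000
ln β = −½·[z(H)² − z(FA)²] = −0.5 × (0.602 − 0.000) = -0.301

ln β = -0.30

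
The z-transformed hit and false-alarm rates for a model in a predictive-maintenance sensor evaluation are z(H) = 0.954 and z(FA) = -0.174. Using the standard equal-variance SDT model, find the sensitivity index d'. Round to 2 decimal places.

d' = z(H) − z(FA) = 0.954 − (-0.174) = 1.128

d' = 1.13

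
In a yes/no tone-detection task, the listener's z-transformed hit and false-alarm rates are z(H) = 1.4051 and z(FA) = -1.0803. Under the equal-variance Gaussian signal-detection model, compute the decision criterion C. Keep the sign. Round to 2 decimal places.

C = -0.16

c = −½·[z(H) + z(FA)] = −½·(1.4051 + (-1.0803)) = -0.1624
c < 0: the listener has a liberal response bias.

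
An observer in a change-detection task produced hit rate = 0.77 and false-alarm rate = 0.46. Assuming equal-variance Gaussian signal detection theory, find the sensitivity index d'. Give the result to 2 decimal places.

z(0.77) = 0.7388, z(0.46) = -0.1004
d' = z(H) − z(FA) = 0.7388 − (-0.1004) = 0.8392

d' = 0.84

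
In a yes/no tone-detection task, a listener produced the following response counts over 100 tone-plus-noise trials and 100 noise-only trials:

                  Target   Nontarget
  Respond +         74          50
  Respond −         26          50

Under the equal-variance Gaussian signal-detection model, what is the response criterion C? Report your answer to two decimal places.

H = 74/100 = 0.7400
FA = 50/100 = 0.5000
z(0.7400) = 0.643, z(0.5000) = 0.000
c = −½·[z(H) + z(FA)] = −0.5 × (0.643 + 0.000) = -0.3215

C = -0.32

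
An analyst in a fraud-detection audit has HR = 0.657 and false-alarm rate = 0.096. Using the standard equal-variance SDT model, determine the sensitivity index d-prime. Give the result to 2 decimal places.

d-prime = 1.71

z(H) = z(0.657) = 0.404
z(FA) = z(0.096) = -1.305
d' = z(H) − z(FA) = 0.404 − (-1.305) = 1.709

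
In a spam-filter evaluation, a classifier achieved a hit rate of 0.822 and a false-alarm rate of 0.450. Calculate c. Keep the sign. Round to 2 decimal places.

c = -0.40

Φ⁻¹(0.822) = 0.9230, Φ⁻¹(0.450) = -0.1257
c = −½·[z(H) + z(FA)] = −0.5 × (0.9230 + (-0.1257)) = -0.39865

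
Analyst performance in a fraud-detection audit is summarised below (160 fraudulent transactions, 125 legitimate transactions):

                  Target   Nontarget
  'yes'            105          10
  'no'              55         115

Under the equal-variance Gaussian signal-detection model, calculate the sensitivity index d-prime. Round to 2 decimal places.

d-prime = 1.81

H = 105/160 = 0.6562
FA = 10/125 = 0.0800
Φ⁻¹(0.6562) = 0.402, Φ⁻¹(0.0800) = -1.405
d' = z(H) − z(FA) = 0.402 − (-1.405) = 1.807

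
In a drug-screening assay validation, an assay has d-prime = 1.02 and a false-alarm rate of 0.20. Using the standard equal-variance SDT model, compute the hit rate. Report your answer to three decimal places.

hit rate = 0.571

z(false-alarm rate) = z(0.20) = -0.8416
z(H) = z(FA) + d' = -0.8416 + 1.02 = 0.1784
hit rate = Φ(0.1784) = 0.5708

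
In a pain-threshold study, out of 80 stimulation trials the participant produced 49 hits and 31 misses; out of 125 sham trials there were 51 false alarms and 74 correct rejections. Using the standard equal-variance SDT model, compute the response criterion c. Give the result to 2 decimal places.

c = -0.03

H = 49/80 = 0.6125
FA = 51/125 = 0.4080
z(H) = z(0.6125) = 0.2858
z(FA) = z(0.4080) = -0.2327
c = −½·[z(H) + z(FA)] = −0.5 × (0.2858 + (-0.2327)) = -0.02655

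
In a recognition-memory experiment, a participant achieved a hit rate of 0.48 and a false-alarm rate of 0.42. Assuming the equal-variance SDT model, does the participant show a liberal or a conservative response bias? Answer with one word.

z(H) = -0.050, z(FA) = -0.202
c = −½·(z(H) + z(FA)) = 0.126
c > 0 → conservative criterion (biased toward responding “no”).

conservative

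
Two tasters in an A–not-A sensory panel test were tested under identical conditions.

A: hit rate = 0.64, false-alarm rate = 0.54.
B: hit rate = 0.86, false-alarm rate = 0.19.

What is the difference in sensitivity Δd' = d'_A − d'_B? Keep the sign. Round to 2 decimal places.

A: z(0.64) = 0.358, z(0.54) = 0.100, d' = 0.258
B: z(0.86) = 1.080, z(0.19) = -0.878, d' = 1.958
Δd' = d'_A − d'_B = 0.258 − 1.958 = -1.700
B has the higher sensitivity.

Δd' = -1.70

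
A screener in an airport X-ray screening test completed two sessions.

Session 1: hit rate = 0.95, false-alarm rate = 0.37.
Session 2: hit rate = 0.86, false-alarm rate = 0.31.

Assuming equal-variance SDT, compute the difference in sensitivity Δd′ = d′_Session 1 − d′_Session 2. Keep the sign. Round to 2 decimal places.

Session 1: z(0.95) = 1.645, z(0.37) = -0.332, d' = 1.977
Session 2: z(0.86) = 1.080, z(0.31) = -0.496, d' = 1.576
Δd' = d'_Session 1 − d'_Session 2 = 1.977 − 1.576 = 0.401
Session 1 has the higher sensitivity.

Δd′ = 0.40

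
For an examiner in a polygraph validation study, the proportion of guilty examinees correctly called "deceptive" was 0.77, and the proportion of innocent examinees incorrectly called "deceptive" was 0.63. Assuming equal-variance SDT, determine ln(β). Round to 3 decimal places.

ln β = -0.218

Φ⁻¹(0.77) = 0.7388, Φ⁻¹(0.63) = 0.3319
ln β = −½·[z(H)² − z(FA)²] = −0.5 × (0.5458 − 0.1102) = -0.2178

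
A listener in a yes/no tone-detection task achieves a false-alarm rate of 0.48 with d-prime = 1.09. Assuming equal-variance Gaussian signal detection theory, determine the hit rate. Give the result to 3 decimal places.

hit rate = 0.851

z(false-alarm rate) = z(0.48) = -0.0502
z(H) = z(FA) + d' = -0.0502 + 1.09 = 1.0398
hit rate = Φ(1.0398) = 0.8508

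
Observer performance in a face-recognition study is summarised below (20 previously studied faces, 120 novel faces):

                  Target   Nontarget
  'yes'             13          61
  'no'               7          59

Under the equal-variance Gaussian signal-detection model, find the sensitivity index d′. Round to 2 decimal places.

H = 13/20 = 0.6500
FA = 61/120 = 0.5083
z(0.6500) = 0.385, z(0.5083) = 0.021
d' = z(H) − z(FA) = 0.385 − 0.021 = 0.364

d′ = 0.36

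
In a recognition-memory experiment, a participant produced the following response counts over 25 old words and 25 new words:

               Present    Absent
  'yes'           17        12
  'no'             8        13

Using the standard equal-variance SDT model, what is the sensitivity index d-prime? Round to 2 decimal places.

d-prime = 0.52

H = 17/25 = 0.6800
FA = 12/25 = 0.4800
z(H) = 0.4677
z(FA) = -0.0502
d' = z(H) − z(FA) = 0.4677 − (-0.0502) = 0.5179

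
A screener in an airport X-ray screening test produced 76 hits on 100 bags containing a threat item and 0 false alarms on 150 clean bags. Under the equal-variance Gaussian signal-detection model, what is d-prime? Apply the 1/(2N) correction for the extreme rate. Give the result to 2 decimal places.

The false-alarm rate is 0/150 = 0, so apply the 1/(2N) correction: FA → 1/(2·150) = 0.00333.
z(H) = z(0.76000) = 0.706
z(FA) = z(0.00333) = -2.713
d' = 0.706 − (-2.713) = 3.419

d-prime = 3.42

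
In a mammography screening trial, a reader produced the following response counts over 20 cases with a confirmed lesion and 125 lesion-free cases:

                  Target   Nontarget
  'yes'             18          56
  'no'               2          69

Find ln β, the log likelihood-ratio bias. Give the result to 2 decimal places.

ln β = -0.81

H = 18/20 = 0.9000
FA = 56/125 = 0.4480
z(H) = 1.282
z(FA) = -0.131
ln β = −½·[z(H)² − z(FA)²] = −0.5 × (1.644 − 0.017) = -0.8135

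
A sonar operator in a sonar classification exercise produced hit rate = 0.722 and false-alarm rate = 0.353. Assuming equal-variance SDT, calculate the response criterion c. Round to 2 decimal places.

c = -0.11

Φ⁻¹(0.722) = 0.5888, Φ⁻¹(0.353) = -0.3772
c = −½·[z(H) + z(FA)] = −0.5 × (0.5888 + (-0.3772)) = -0.1058
c < 0: the sonar operator has a liberal response bias.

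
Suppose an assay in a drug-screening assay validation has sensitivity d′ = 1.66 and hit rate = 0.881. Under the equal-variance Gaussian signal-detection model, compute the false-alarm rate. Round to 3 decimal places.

false-alarm rate = 0.316

z(hit rate) = z(0.881) = 1.1800
z(FA) = z(H) − d' = 1.1800 − 1.66 = -0.4800
false-alarm rate = Φ(-0.4800) = 0.3156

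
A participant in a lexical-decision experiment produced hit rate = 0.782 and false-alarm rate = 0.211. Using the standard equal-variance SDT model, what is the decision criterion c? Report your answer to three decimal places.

z(0.782) = 0.7790, z(0.211) = -0.8030
c = −½·[z(H) + z(FA)] = −0.5 × (0.7790 + (-0.8030)) = 0.0120
c > 0: the participant has a conservative response bias.

c = 0.012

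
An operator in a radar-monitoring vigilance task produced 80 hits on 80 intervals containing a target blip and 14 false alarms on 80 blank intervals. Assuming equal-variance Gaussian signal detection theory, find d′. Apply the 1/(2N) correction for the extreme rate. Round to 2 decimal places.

The hit rate is 80/80 = 1, so apply the 1/(2N) correction: H → 1 − 1/(2·80) = 0.99375.
z(H) = z(0.99375) = 2.498
z(FA) = z(0.17500) = -0.935
d' = 2.498 − (-0.935) = 3.433

d′ = 3.43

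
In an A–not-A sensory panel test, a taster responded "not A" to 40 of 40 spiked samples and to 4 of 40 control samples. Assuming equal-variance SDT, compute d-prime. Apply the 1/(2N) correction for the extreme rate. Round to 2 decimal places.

The hit rate is 40/40 = 1, so apply the 1/(2N) correction: H → 1 − 1/(2·40) = 0.98750.
z(H) = z(0.98750) = 2.241
z(FA) = z(0.10000) = -1.282
d' = 2.241 − (-1.282) = 3.523

d-prime = 3.52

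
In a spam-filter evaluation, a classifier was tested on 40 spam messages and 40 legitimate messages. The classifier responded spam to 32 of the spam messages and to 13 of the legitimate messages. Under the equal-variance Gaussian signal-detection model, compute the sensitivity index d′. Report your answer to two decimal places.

d′ = 1.30

H = 32/40 = 0.8000
FA = 13/40 = 0.3250
Φ⁻¹(H) = 0.8416
Φ⁻¹(FA) = -0.4538
d' = z(H) − z(FA) = 0.8416 − (-0.4538) = 1.2954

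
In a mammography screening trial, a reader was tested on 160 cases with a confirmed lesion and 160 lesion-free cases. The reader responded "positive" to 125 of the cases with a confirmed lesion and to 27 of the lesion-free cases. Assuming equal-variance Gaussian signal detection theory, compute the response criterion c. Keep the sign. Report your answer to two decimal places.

c = 0.09

H = 125/160 = 0.7812
FA = 27/160 = 0.1688
z(H) = z(0.7812) = 0.776
z(FA) = z(0.1688) = -0.959
c = −½·[z(H) + z(FA)] = −0.5 × (0.776 + (-0.959)) = 0.0915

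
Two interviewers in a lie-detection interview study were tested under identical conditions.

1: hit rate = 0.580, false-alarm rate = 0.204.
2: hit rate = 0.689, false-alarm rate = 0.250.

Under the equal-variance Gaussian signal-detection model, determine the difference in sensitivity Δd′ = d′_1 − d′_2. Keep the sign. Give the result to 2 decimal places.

1: z(0.580) = 0.202, z(0.204) = -0.827, d' = 1.029
2: z(0.689) = 0.493, z(0.250) = -0.674, d' = 1.167
Δd' = d'_1 − d'_2 = 1.029 − 1.167 = -0.138
2 has the higher sensitivity.

Δd′ = -0.14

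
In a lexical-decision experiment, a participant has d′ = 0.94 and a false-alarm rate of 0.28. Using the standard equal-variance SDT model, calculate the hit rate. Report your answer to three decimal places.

z(false-alarm rate) = z(0.28) = -0.5828
z(H) = z(FA) + d' = -0.5828 + 0.94 = 0.3572
hit rate = Φ(0.3572) = 0.6395

hit rate = 0.640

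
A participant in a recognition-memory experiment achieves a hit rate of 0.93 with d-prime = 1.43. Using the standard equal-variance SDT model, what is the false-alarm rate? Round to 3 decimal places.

false-alarm rate = 0.518

z(hit rate) = z(0.93) = 1.4758
z(FA) = z(H) − d' = 1.4758 − 1.43 = 0.0458
false-alarm rate = Φ(0.0458) = 0.5183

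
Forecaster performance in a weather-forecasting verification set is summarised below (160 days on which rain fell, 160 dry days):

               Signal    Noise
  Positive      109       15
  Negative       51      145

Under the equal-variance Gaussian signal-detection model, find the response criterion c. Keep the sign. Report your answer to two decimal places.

c = 0.42

H = 109/160 = 0.6813
FA = 15/160 = 0.0938
Φ⁻¹(H) = Φ⁻¹(0.6813) = 0.471
Φ⁻¹(FA) = Φ⁻¹(0.0938) = -1.318
c = −½·[z(H) + z(FA)] = −0.5 × (0.471 + (-1.318)) = 0.4235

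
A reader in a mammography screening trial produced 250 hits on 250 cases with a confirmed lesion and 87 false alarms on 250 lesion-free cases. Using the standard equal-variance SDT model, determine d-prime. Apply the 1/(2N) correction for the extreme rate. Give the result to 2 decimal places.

d-prime = 3.27

The hit rate is 250/250 = 1, so apply the 1/(2N) correction: H → 1 − 1/(2·250) = 0.99800.
z(H) = z(0.99800) = 2.878
z(FA) = z(0.34800) = -0.391
d' = 2.878 − (-0.391) = 3.269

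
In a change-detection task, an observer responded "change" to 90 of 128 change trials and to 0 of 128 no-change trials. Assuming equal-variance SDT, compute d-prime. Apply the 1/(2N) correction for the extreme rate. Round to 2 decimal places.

d-prime = 3.19

The false-alarm rate is 0/128 = 0, so apply the 1/(2N) correction: FA → 1/(2·128) = 0.00391.
z(H) = z(0.70312) = 0.533
z(FA) = z(0.00391) = -2.660
d' = 0.533 − (-2.660) = 3.193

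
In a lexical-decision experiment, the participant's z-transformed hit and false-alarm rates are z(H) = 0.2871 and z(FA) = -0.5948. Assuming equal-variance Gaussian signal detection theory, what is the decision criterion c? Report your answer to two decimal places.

c = −½·[z(H) + z(FA)] = −½·(0.2871 + (-0.5948)) = 0.15385

c = 0.15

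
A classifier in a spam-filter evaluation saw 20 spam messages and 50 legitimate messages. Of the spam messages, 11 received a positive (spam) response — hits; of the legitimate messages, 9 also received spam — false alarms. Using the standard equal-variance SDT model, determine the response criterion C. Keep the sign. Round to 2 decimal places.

C = 0.39

H = 11/20 = 0.5500
FA = 9/50 = 0.1800
z(H) = 0.1257
z(FA) = -0.9154
c = −½·[z(H) + z(FA)] = −0.5 × (0.1257 + (-0.9154)) = 0.39485
c > 0: the classifier has a conservative response bias.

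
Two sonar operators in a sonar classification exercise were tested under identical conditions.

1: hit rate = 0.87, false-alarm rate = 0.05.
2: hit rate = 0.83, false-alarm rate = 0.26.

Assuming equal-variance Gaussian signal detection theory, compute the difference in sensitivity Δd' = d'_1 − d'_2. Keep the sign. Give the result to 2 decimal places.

Δd' = 1.17

1: z(0.87) = 1.126, z(0.05) = -1.645, d' = 2.771
2: z(0.83) = 0.954, z(0.26) = -0.643, d' = 1.597
Δd' = d'_1 − d'_2 = 2.771 − 1.597 = 1.174
1 has the higher sensitivity.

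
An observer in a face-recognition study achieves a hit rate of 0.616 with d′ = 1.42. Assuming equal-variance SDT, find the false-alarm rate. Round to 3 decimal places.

z(hit rate) = z(0.616) = 0.2950
z(FA) = z(H) − d' = 0.2950 − 1.42 = -1.1250
false-alarm rate = Φ(-1.1250) = 0.1303

false-alarm rate = 0.130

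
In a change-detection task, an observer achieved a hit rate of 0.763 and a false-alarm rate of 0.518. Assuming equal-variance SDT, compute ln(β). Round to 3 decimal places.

ln β = -0.255

z(H) = 0.7160
z(FA) = 0.0451
ln β = −½·[z(H)² − z(FA)²] = −0.5 × (0.5127 − 0.0020) = -0.25535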